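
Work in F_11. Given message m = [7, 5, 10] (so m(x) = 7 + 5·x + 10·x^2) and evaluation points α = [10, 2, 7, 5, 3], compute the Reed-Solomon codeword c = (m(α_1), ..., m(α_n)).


c = [1, 2, 4, 7, 2]

Message polynomial: m(x) = 7 + 5·x + 10·x^2 (mod 11).
For each evaluation point α_i, compute m(α_i) mod 11:
  α_1 = 10: Horner steps 10 → 6 → 1, so m(10) = 1.
  α_2 = 2: Horner steps 10 → 3 → 2, so m(2) = 2.
  α_3 = 7: Horner steps 10 → 9 → 4, so m(7) = 4.
  α_4 = 5: Horner steps 10 → 0 → 7, so m(5) = 7.
  α_5 = 3: Horner steps 10 → 2 → 2, so m(3) = 2.
Codeword c = [1, 2, 4, 7, 2] ∈ F_11^5.


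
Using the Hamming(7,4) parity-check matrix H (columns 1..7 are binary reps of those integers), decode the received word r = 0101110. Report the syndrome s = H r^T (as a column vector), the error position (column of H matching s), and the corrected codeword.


s = (1, 0, 1)^T, error position = 5, corrected codeword c = 0101010

Compute s = H r^T mod 2 one row at a time:
  s_1 = 1 + 1 + 1 + 0 = 3 ≡ 1 (mod 2).
  s_2 = 1 + 0 + 1 + 0 = 2 ≡ 0 (mod 2).
  s_3 = 0 + 0 + 1 + 0 = 1 ≡ 1 (mod 2).
s = (1, 0, 1)^T — this equals column 5 of H (binary 101), so error is at position 5.
Correct: flip bit 5 of r = 0101110 to get c = 0101010.


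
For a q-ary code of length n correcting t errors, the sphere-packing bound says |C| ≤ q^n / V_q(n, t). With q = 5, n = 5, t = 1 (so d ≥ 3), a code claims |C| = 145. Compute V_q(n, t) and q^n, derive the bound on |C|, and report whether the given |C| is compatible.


V_q(n, t) = 21, q^n = 3125, Hamming bound = 148, |C| = 145 ≤ bound (satisfied).

Step 1: Compute V_q(n, t) = Σ_{j=0}^1 C(n, j) (q−1)^j.
  j = 0: C(5,0)·(4)^0 = 1·1 = 1.
  j = 1: C(5,1)·(4)^1 = 5·4 = 20.
  V_q(n, t) = 1 + 20 = 21.
Step 2: q^n = 5^5 = 3125.
Step 3: Hamming bound ⌊q^n / V_q(n,t)⌋ = ⌊3125/21⌋ = 148.
Step 4: Compare |C| = 145 to 148: satisfied.
The claimed |C| lies below the Hamming bound.


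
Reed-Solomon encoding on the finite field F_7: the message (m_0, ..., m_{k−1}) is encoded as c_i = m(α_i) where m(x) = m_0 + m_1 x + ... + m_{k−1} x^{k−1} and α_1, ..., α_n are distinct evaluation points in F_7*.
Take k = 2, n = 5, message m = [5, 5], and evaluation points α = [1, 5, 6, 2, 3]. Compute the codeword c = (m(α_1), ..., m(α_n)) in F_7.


c = [3, 2, 0, 1, 6]

Message polynomial: m(x) = 5 + 5·x (mod 7).
For each evaluation point α_i, compute m(α_i) mod 7:
  α_1 = 1: Horner steps 5 → 3, so m(1) = 3.
  α_2 = 5: Horner steps 5 → 2, so m(5) = 2.
  α_3 = 6: Horner steps 5 → 0, so m(6) = 0.
  α_4 = 2: Horner steps 5 → 1, so m(2) = 1.
  α_5 = 3: Horner steps 5 → 6, so m(3) = 6.
Codeword c = [3, 2, 0, 1, 6] ∈ F_7^5.


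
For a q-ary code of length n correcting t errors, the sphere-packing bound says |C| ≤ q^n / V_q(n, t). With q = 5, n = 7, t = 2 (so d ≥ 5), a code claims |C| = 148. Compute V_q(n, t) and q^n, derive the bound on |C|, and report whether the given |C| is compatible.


V_q(n, t) = 365, q^n = 78125, Hamming bound = 214, |C| = 148 ≤ bound (satisfied).

Step 1: Compute V_q(n, t) = Σ_{j=0}^2 C(n, j) (q−1)^j.
  j = 0: C(7,0)·(4)^0 = 1·1 = 1.
  j = 1: C(7,1)·(4)^1 = 7·4 = 28.
  j = 2: C(7,2)·(4)^2 = 21·16 = 336.
  V_q(n, t) = 1 + 28 + 336 = 365.
Step 2: q^n = 5^7 = 78125.
Step 3: Hamming bound ⌊q^n / V_q(n,t)⌋ = ⌊78125/365⌋ = 214.
Step 4: Compare |C| = 148 to 214: satisfied.
The claimed |C| lies below the Hamming bound.


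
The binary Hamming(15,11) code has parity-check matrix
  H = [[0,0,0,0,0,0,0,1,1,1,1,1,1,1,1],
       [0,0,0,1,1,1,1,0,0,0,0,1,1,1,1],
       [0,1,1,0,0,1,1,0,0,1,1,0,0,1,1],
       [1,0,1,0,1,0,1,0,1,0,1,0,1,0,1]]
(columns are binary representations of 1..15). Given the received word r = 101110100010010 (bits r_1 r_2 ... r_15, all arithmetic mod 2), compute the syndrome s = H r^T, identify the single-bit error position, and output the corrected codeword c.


s = (0, 0, 0, 1)^T, error position = 1, corrected codeword c = 001110100010010

Compute s = H r^T mod 2 one row at a time:
  s_1 = 0 + 0 + 0 + 1 + 0 + 0 + 1 + 0 = 2 ≡ 0 (mod 2).
  s_2 = 1 + 1 + 0 + 1 + 0 + 0 + 1 + 0 = 4 ≡ 0 (mod 2).
  s_3 = 0 + 1 + 0 + 1 + 0 + 1 + 1 + 0 = 4 ≡ 0 (mod 2).
  s_4 = 1 + 1 + 1 + 1 + 0 + 1 + 0 + 0 = 5 ≡ 1 (mod 2).
s = (0, 0, 0, 1)^T — this equals column 1 of H (binary 0001), so error is at position 1.
Correct: flip bit 1 of r = 101110100010010 to get c = 001110100010010.


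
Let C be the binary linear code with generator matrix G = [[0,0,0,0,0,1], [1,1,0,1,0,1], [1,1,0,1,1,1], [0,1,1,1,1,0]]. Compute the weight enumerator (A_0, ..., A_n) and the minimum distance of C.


Weight distribution: A_0 = 1, A_1 = 2, A_2 = 2, A_3 = 4, A_4 = 5, A_5 = 2. Minimum distance d = 1.

Enumerate all 2^4 = 16 messages m ∈ F_2^4.
For each, compute codeword c = mG in F_2^6, then tally its weight.
  m = 0000 → c = 000000, weight = 0.
  m = 1000 → c = 000001, weight = 1.
  m = 0100 → c = 110101, weight = 4.
  m = 1100 → c = 110100, weight = 3.
  m = 0010 → c = 110111, weight = 5.
  m = 1010 → c = 110110, weight = 4.
  m = 0110 → c = 000010, weight = 1.
  m = 1110 → c = 000011, weight = 2.
  m = 0001 → c = 011110, weight = 4.
  m = 1001 → c = 011111, weight = 5.
  m = 0101 → c = 101011, weight = 4.
  m = 1101 → c = 101010, weight = 3.
  m = 0011 → c = 101001, weight = 3.
  m = 1011 → c = 101000, weight = 2.
  m = 0111 → c = 011100, weight = 3.
  m = 1111 → c = 011101, weight = 4.
Tally weights:
  weight 0: 1 codewords.
  weight 1: 2 codewords.
  weight 2: 2 codewords.
  weight 3: 4 codewords.
  weight 4: 5 codewords.
  weight 5: 2 codewords.
Minimum distance d = smallest w > 0 with A_w > 0 = 1.
Sanity: Σ A_w = 16 = 2^4 = 16 ✓.


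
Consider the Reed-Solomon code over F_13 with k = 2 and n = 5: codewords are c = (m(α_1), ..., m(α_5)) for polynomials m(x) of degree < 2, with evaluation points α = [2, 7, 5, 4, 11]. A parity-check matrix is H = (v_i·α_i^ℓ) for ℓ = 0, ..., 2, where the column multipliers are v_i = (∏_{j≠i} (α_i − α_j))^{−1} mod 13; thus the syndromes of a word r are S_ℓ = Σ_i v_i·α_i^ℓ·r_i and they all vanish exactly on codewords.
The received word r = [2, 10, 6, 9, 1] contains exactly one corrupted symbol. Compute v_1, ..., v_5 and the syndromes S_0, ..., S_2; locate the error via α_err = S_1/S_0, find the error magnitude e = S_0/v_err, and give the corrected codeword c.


S = (1, 7, 10), error at position 2, error magnitude e = 10, c = [2, 0, 6, 9, 1].

Step 1: column multipliers v_i = (∏_{j≠i}(α_i − α_j))^{−1} mod 13.
  i = 1 (α = 2): (2−7)(2−5)(2−4)(2−11) = (−5)·(−3)·(−2)·(−9) = 270 ≡ 10, so v_1 = 10^{−1} = 4 (mod 13).
  i = 2 (α = 7): (7−2)(7−5)(7−4)(7−11) = 5·2·3·(−4) = −120 ≡ 10, so v_2 = 10^{−1} = 4 (mod 13).
  i = 3 (α = 5): (5−2)(5−7)(5−4)(5−11) = 3·(−2)·1·(−6) = 36 ≡ 10, so v_3 = 10^{−1} = 4 (mod 13).
  i = 4 (α = 4): (4−2)(4−7)(4−5)(4−11) = 2·(−3)·(−1)·(−7) = −42 ≡ 10, so v_4 = 10^{−1} = 4 (mod 13).
  i = 5 (α = 11): (11−2)(11−7)(11−5)(11−4) = 9·4·6·7 = 1512 ≡ 4, so v_5 = 4^{−1} = 10 (mod 13).
  v = [4, 4, 4, 4, 10].
Step 2: syndromes of r = [2, 10, 6, 9, 1] (all sums mod 13).
  S_0 = Σ v_i r_i = 4·2 + 4·10 + 4·6 + 4·9 + 10·1 = 118 ≡ 1.
  S_1 = Σ v_i α_i r_i = 4·2·2 + 4·7·10 + 4·5·6 + 4·4·9 + 10·11·1 = 670 ≡ 7.
  α_i^2 mod 13 = [4, 10, 12, 3, 4].
  S_2 = Σ v_i α_i^2 r_i = 4·4·2 + 4·10·10 + 4·12·6 + 4·3·9 + 10·4·1 = 868 ≡ 10.
  S = (1, 7, 10) ≠ 0, so r is not a codeword (an error is present).
Step 3: locate the error. For a single error e at position i, S_ℓ = v_i·e·α_i^ℓ, so α_err = S_1/S_0.
  S_0^{−1} = 1^{−1} = 1 (mod 13), so α_err = 7·1 = 7 ≡ 7 = α_2. Error position i = 2.
  Consistency check: S_2/S_1 = 10·2 = 20 ≡ 7 = α_err ✓ (single-error assumption holds).
Step 4: error magnitude e = S_0/v_2 = S_0·∏_{j≠2}(α_2 − α_j) = 1·10 = 10 ≡ 10 (mod 13).
Step 5: correct position 2: c_2 = r_2 − e = 10 − 10 ≡ 0 (mod 13). Hence c = [2, 0, 6, 9, 1].
  Check: interpolating c through the α_i gives m(x) = 8 + 10·x (degree < 2) with m(α_i) = c_i for every i, so c is indeed a codeword.


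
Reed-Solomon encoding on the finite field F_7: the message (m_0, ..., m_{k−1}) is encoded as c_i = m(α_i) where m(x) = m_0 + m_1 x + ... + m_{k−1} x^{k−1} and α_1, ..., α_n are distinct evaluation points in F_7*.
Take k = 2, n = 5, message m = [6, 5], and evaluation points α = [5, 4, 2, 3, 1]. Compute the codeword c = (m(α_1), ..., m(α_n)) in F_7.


c = [3, 5, 2, 0, 4]

Message polynomial: m(x) = 6 + 5·x (mod 7).
For each evaluation point α_i, compute m(α_i) mod 7:
  α_1 = 5: Horner steps 5 → 3, so m(5) = 3.
  α_2 = 4: Horner steps 5 → 5, so m(4) = 5.
  α_3 = 2: Horner steps 5 → 2, so m(2) = 2.
  α_4 = 3: Horner steps 5 → 0, so m(3) = 0.
  α_5 = 1: Horner steps 5 → 4, so m(1) = 4.
Codeword c = [3, 5, 2, 0, 4] ∈ F_7^5.


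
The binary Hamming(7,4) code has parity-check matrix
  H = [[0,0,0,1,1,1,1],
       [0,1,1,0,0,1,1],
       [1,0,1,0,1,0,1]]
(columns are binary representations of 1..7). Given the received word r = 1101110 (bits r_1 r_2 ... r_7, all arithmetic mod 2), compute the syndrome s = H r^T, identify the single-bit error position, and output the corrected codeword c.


s = (1, 0, 0)^T, error position = 4, corrected codeword c = 1100110

Compute s = H r^T mod 2 one row at a time:
  s_1 = 1 + 1 + 1 + 0 = 3 ≡ 1 (mod 2).
  s_2 = 1 + 0 + 1 + 0 = 2 ≡ 0 (mod 2).
  s_3 = 1 + 0 + 1 + 0 = 2 ≡ 0 (mod 2).
s = (1, 0, 0)^T — this equals column 4 of H (binary 100), so error is at position 4.
Correct: flip bit 4 of r = 1101110 to get c = 1100110.


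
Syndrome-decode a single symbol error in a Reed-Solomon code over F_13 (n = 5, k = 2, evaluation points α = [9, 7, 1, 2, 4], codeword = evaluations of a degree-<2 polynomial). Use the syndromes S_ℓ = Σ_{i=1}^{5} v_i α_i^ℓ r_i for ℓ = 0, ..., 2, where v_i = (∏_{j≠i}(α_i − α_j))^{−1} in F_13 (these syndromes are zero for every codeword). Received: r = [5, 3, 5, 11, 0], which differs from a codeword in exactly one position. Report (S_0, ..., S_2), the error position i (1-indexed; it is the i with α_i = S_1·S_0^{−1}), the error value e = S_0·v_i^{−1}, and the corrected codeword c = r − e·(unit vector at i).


S = (8, 8, 8), error at position 3, error magnitude e = 8, c = [5, 3, 10, 11, 0].

Step 1: column multipliers v_i = (∏_{j≠i}(α_i − α_j))^{−1} mod 13.
  i = 1 (α = 9): (9−7)(9−1)(9−2)(9−4) = 2·8·7·5 = 560 ≡ 1, so v_1 = 1^{−1} = 1 (mod 13).
  i = 2 (α = 7): (7−9)(7−1)(7−2)(7−4) = (−2)·6·5·3 = −180 ≡ 2, so v_2 = 2^{−1} = 7 (mod 13).
  i = 3 (α = 1): (1−9)(1−7)(1−2)(1−4) = (−8)·(−6)·(−1)·(−3) = 144 ≡ 1, so v_3 = 1^{−1} = 1 (mod 13).
  i = 4 (α = 2): (2−9)(2−7)(2−1)(2−4) = (−7)·(−5)·1·(−2) = −70 ≡ 8, so v_4 = 8^{−1} = 5 (mod 13).
  i = 5 (α = 4): (4−9)(4−7)(4−1)(4−2) = (−5)·(−3)·3·2 = 90 ≡ 12, so v_5 = 12^{−1} = 12 (mod 13).
  v = [1, 7, 1, 5, 12].
Step 2: syndromes of r = [5, 3, 5, 11, 0] (all sums mod 13).
  S_0 = Σ v_i r_i = 1·5 + 7·3 + 1·5 + 5·11 + 12·0 = 86 ≡ 8.
  S_1 = Σ v_i α_i r_i = 1·9·5 + 7·7·3 + 1·1·5 + 5·2·11 + 12·4·0 = 307 ≡ 8.
  α_i^2 mod 13 = [3, 10, 1, 4, 3].
  S_2 = Σ v_i α_i^2 r_i = 1·3·5 + 7·10·3 + 1·1·5 + 5·4·11 + 12·3·0 = 450 ≡ 8.
  S = (8, 8, 8) ≠ 0, so r is not a codeword (an error is present).
Step 3: locate the error. For a single error e at position i, S_ℓ = v_i·e·α_i^ℓ, so α_err = S_1/S_0.
  S_0^{−1} = 8^{−1} = 5 (mod 13), so α_err = 8·5 = 40 ≡ 1 = α_3. Error position i = 3.
  Consistency check: S_2/S_1 = 8·5 = 40 ≡ 1 = α_err ✓ (single-error assumption holds).
Step 4: error magnitude e = S_0/v_3 = S_0·∏_{j≠3}(α_3 − α_j) = 8·1 = 8 ≡ 8 (mod 13).
Step 5: correct position 3: c_3 = r_3 − e = 5 − 8 ≡ 10 (mod 13). Hence c = [5, 3, 10, 11, 0].
  Check: interpolating c through the α_i gives m(x) = 9 + 1·x (degree < 2) with m(α_i) = c_i for every i, so c is indeed a codeword.


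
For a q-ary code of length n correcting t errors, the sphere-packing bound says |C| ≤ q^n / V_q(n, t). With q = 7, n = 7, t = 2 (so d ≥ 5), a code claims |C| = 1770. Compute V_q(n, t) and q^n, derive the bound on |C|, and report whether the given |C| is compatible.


V_q(n, t) = 799, q^n = 823543, Hamming bound = 1030, |C| = 1770 > bound (violated).

Step 1: Compute V_q(n, t) = Σ_{j=0}^2 C(n, j) (q−1)^j.
  j = 0: C(7,0)·(6)^0 = 1·1 = 1.
  j = 1: C(7,1)·(6)^1 = 7·6 = 42.
  j = 2: C(7,2)·(6)^2 = 21·36 = 756.
  V_q(n, t) = 1 + 42 + 756 = 799.
Step 2: q^n = 7^7 = 823543.
Step 3: Hamming bound ⌊q^n / V_q(n,t)⌋ = ⌊823543/799⌋ = 1030.
Step 4: Compare |C| = 1770 to 1030: violated.
The claimed |C| lies above the Hamming bound, so no 7-ary code of length 7 with d ≥ 5 can have 1770 codewords.


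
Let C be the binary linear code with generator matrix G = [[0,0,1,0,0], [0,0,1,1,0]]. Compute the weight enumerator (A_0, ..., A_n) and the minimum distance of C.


Weight distribution: A_0 = 1, A_1 = 2, A_2 = 1. Minimum distance d = 1.

Enumerate all 2^2 = 4 messages m ∈ F_2^2.
For each, compute codeword c = mG in F_2^5, then tally its weight.
  m = 00 → c = 00000, weight = 0.
  m = 10 → c = 00100, weight = 1.
  m = 01 → c = 00110, weight = 2.
  m = 11 → c = 00010, weight = 1.
Tally weights:
  weight 0: 1 codewords.
  weight 1: 2 codewords.
  weight 2: 1 codewords.
Minimum distance d = smallest w > 0 with A_w > 0 = 1.
Sanity: Σ A_w = 4 = 2^2 = 4 ✓.


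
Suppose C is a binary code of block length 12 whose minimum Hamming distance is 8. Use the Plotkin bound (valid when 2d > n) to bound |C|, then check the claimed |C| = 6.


Plotkin bound M ≤ 4; given |C| = 6 > bound (violated).

Check applicability: 2d = 16, n = 12.
2d − n = 4 > 0, so Plotkin applies.
Compute d/(2d−n) = 8/4 ≈ 2.0000.
⌊d/(2d−n)⌋ = 2.
Plotkin bound: M ≤ 2·2 = 4.
Given |C| = 6, check: VIOLATED.
This |C| is above the Plotkin bound, so no binary code with n = 12, d = 8 and 6 codewords exists.


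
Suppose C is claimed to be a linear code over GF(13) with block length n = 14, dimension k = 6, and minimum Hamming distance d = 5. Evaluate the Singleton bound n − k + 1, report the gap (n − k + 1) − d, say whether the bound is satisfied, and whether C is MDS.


Singleton RHS = n − k + 1 = 9, slack = 4, bound satisfied, not MDS.

Singleton bound: d ≤ n − k + 1.
Here n = 14, k = 6, so n − k + 1 = 9.
Given d = 5, check d ≤ 9: YES.
Slack = (n − k + 1) − d = 4.
The code is NOT MDS (slack = 4 > 0).
Description: the claimed parameters are [14, 6, 5]_13; such a code would be non-MDS.


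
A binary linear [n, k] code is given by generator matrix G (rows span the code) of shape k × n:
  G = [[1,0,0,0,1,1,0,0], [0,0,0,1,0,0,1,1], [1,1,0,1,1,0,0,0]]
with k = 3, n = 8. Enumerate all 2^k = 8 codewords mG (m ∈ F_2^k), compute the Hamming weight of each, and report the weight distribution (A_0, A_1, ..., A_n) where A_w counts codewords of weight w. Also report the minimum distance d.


Weight distribution: A_0 = 1, A_3 = 3, A_4 = 2, A_5 = 1, A_6 = 1. Minimum distance d = 3.

Enumerate all 2^3 = 8 messages m ∈ F_2^3.
For each, compute codeword c = mG in F_2^8, then tally its weight.
  m = 000 → c = 00000000, weight = 0.
  m = 100 → c = 10001100, weight = 3.
  m = 010 → c = 00010011, weight = 3.
  m = 110 → c = 10011111, weight = 6.
  m = 001 → c = 11011000, weight = 4.
  m = 101 → c = 01010100, weight = 3.
  m = 011 → c = 11001011, weight = 5.
  m = 111 → c = 01000111, weight = 4.
Tally weights:
  weight 0: 1 codewords.
  weight 3: 3 codewords.
  weight 4: 2 codewords.
  weight 5: 1 codewords.
  weight 6: 1 codewords.
Minimum distance d = smallest w > 0 with A_w > 0 = 3.
Sanity: Σ A_w = 8 = 2^3 = 8 ✓.


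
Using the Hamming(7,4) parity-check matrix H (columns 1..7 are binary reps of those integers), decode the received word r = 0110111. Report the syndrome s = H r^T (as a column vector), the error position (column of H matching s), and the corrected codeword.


s = (1, 0, 1)^T, error position = 5, corrected codeword c = 0110011

Compute s = H r^T mod 2 one row at a time:
  s_1 = 0 + 1 + 1 + 1 = 3 ≡ 1 (mod 2).
  s_2 = 1 + 1 + 1 + 1 = 4 ≡ 0 (mod 2).
  s_3 = 0 + 1 + 1 + 1 = 3 ≡ 1 (mod 2).
s = (1, 0, 1)^T — this equals column 5 of H (binary 101), so error is at position 5.
Correct: flip bit 5 of r = 0110111 to get c = 0110011.


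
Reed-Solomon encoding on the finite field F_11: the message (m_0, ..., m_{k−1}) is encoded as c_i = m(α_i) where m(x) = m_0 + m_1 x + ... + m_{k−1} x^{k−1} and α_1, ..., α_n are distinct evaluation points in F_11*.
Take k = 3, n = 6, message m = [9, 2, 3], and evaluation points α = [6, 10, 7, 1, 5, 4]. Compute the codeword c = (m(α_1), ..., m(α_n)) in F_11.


c = [8, 10, 5, 3, 6, 10]

Message polynomial: m(x) = 9 + 2·x + 3·x^2 (mod 11).
For each evaluation point α_i, compute m(α_i) mod 11:
  α_1 = 6: Horner steps 3 → 9 → 8, so m(6) = 8.
  α_2 = 10: Horner steps 3 → 10 → 10, so m(10) = 10.
  α_3 = 7: Horner steps 3 → 1 → 5, so m(7) = 5.
  α_4 = 1: Horner steps 3 → 5 → 3, so m(1) = 3.
  α_5 = 5: Horner steps 3 → 6 → 6, so m(5) = 6.
  α_6 = 4: Horner steps 3 → 3 → 10, so m(4) = 10.
Codeword c = [8, 10, 5, 3, 6, 10] ∈ F_11^6.


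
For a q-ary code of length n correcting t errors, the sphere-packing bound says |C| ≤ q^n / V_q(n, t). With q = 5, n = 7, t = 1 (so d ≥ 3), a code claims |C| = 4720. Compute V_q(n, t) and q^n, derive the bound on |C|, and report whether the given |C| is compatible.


V_q(n, t) = 29, q^n = 78125, Hamming bound = 2693, |C| = 4720 > bound (violated).

Step 1: Compute V_q(n, t) = Σ_{j=0}^1 C(n, j) (q−1)^j.
  j = 0: C(7,0)·(4)^0 = 1·1 = 1.
  j = 1: C(7,1)·(4)^1 = 7·4 = 28.
  V_q(n, t) = 1 + 28 = 29.
Step 2: q^n = 5^7 = 78125.
Step 3: Hamming bound ⌊q^n / V_q(n,t)⌋ = ⌊78125/29⌋ = 2693.
Step 4: Compare |C| = 4720 to 2693: violated.
The claimed |C| lies above the Hamming bound, so no 5-ary code of length 7 with d ≥ 3 can have 4720 codewords.


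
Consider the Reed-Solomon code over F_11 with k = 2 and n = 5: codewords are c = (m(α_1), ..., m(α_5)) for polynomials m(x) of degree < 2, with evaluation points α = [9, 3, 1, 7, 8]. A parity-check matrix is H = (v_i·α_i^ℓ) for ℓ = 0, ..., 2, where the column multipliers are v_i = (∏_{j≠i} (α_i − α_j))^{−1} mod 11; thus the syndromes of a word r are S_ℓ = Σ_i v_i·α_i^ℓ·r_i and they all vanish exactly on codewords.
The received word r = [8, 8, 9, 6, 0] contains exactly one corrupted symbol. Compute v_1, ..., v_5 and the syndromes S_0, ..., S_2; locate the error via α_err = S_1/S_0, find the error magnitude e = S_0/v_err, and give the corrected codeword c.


S = (10, 2, 7), error at position 1, error magnitude e = 3, c = [5, 8, 9, 6, 0].

Step 1: column multipliers v_i = (∏_{j≠i}(α_i − α_j))^{−1} mod 11.
  i = 1 (α = 9): (9−3)(9−1)(9−7)(9−8) = 6·8·2·1 = 96 ≡ 8, so v_1 = 8^{−1} = 7 (mod 11).
  i = 2 (α = 3): (3−9)(3−1)(3−7)(3−8) = (−6)·2·(−4)·(−5) = −240 ≡ 2, so v_2 = 2^{−1} = 6 (mod 11).
  i = 3 (α = 1): (1−9)(1−3)(1−7)(1−8) = (−8)·(−2)·(−6)·(−7) = 672 ≡ 1, so v_3 = 1^{−1} = 1 (mod 11).
  i = 4 (α = 7): (7−9)(7−3)(7−1)(7−8) = (−2)·4·6·(−1) = 48 ≡ 4, so v_4 = 4^{−1} = 3 (mod 11).
  i = 5 (α = 8): (8−9)(8−3)(8−1)(8−7) = (−1)·5·7·1 = −35 ≡ 9, so v_5 = 9^{−1} = 5 (mod 11).
  v = [7, 6, 1, 3, 5].
Step 2: syndromes of r = [8, 8, 9, 6, 0] (all sums mod 11).
  S_0 = Σ v_i r_i = 7·8 + 6·8 + 1·9 + 3·6 + 5·0 = 131 ≡ 10.
  S_1 = Σ v_i α_i r_i = 7·9·8 + 6·3·8 + 1·1·9 + 3·7·6 + 5·8·0 = 783 ≡ 2.
  α_i^2 mod 11 = [4, 9, 1, 5, 9].
  S_2 = Σ v_i α_i^2 r_i = 7·4·8 + 6·9·8 + 1·1·9 + 3·5·6 + 5·9·0 = 755 ≡ 7.
  S = (10, 2, 7) ≠ 0, so r is not a codeword (an error is present).
Step 3: locate the error. For a single error e at position i, S_ℓ = v_i·e·α_i^ℓ, so α_err = S_1/S_0.
  S_0^{−1} = 10^{−1} = 10 (mod 11), so α_err = 2·10 = 20 ≡ 9 = α_1. Error position i = 1.
  Consistency check: S_2/S_1 = 7·6 = 42 ≡ 9 = α_err ✓ (single-error assumption holds).
Step 4: error magnitude e = S_0/v_1 = S_0·∏_{j≠1}(α_1 − α_j) = 10·8 = 80 ≡ 3 (mod 11).
Step 5: correct position 1: c_1 = r_1 − e = 8 − 3 ≡ 5 (mod 11). Hence c = [5, 8, 9, 6, 0].
  Check: interpolating c through the α_i gives m(x) = 4 + 5·x (degree < 2) with m(α_i) = c_i for every i, so c is indeed a codeword.


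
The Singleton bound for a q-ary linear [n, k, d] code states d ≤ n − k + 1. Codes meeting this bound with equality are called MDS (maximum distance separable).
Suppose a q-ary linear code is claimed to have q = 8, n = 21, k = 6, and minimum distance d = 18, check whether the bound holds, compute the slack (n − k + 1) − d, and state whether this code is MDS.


Singleton RHS = n − k + 1 = 16, slack = -2, bound violated (no such code; not MDS).

Singleton bound: d ≤ n − k + 1.
Here n = 21, k = 6, so n − k + 1 = 16.
Given d = 18, check d ≤ 16: NO.
Slack = (n − k + 1) − d = -2.
The slack is negative: d = 18 exceeds n − k + 1 = 16 by 2, so the Singleton bound is violated and no linear [21, 6, 18]_8 code can exist. In particular it is not MDS (MDS requires d = n − k + 1 exactly).
Description: the claimed parameters are [21, 6, 18]_8; such a code would be impossible (violates the Singleton bound).


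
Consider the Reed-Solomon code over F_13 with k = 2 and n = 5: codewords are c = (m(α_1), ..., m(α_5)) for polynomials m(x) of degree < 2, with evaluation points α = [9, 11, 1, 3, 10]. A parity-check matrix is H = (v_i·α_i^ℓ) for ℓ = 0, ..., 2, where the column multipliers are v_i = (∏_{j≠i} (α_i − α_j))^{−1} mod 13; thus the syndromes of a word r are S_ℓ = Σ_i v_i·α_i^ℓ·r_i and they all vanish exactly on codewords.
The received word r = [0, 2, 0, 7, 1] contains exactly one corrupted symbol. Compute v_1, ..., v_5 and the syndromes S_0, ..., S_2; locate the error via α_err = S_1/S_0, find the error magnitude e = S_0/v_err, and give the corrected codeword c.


S = (6, 6, 6), error at position 3, error magnitude e = 8, c = [0, 2, 5, 7, 1].

Step 1: column multipliers v_i = (∏_{j≠i}(α_i − α_j))^{−1} mod 13.
  i = 1 (α = 9): (9−11)(9−1)(9−3)(9−10) = (−2)·8·6·(−1) = 96 ≡ 5, so v_1 = 5^{−1} = 8 (mod 13).
  i = 2 (α = 11): (11−9)(11−1)(11−3)(11−10) = 2·10·8·1 = 160 ≡ 4, so v_2 = 4^{−1} = 10 (mod 13).
  i = 3 (α = 1): (1−9)(1−11)(1−3)(1−10) = (−8)·(−10)·(−2)·(−9) = 1440 ≡ 10, so v_3 = 10^{−1} = 4 (mod 13).
  i = 4 (α = 3): (3−9)(3−11)(3−1)(3−10) = (−6)·(−8)·2·(−7) = −672 ≡ 4, so v_4 = 4^{−1} = 10 (mod 13).
  i = 5 (α = 10): (10−9)(10−11)(10−1)(10−3) = 1·(−1)·9·7 = −63 ≡ 2, so v_5 = 2^{−1} = 7 (mod 13).
  v = [8, 10, 4, 10, 7].
Step 2: syndromes of r = [0, 2, 0, 7, 1] (all sums mod 13).
  S_0 = Σ v_i r_i = 8·0 + 10·2 + 4·0 + 10·7 + 7·1 = 97 ≡ 6.
  S_1 = Σ v_i α_i r_i = 8·9·0 + 10·11·2 + 4·1·0 + 10·3·7 + 7·10·1 = 500 ≡ 6.
  α_i^2 mod 13 = [3, 4, 1, 9, 9].
  S_2 = Σ v_i α_i^2 r_i = 8·3·0 + 10·4·2 + 4·1·0 + 10·9·7 + 7·9·1 = 773 ≡ 6.
  S = (6, 6, 6) ≠ 0, so r is not a codeword (an error is present).
Step 3: locate the error. For a single error e at position i, S_ℓ = v_i·e·α_i^ℓ, so α_err = S_1/S_0.
  S_0^{−1} = 6^{−1} = 11 (mod 13), so α_err = 6·11 = 66 ≡ 1 = α_3. Error position i = 3.
  Consistency check: S_2/S_1 = 6·11 = 66 ≡ 1 = α_err ✓ (single-error assumption holds).
Step 4: error magnitude e = S_0/v_3 = S_0·∏_{j≠3}(α_3 − α_j) = 6·10 = 60 ≡ 8 (mod 13).
Step 5: correct position 3: c_3 = r_3 − e = 0 − 8 ≡ 5 (mod 13). Hence c = [0, 2, 5, 7, 1].
  Check: interpolating c through the α_i gives m(x) = 4 + 1·x (degree < 2) with m(α_i) = c_i for every i, so c is indeed a codeword.


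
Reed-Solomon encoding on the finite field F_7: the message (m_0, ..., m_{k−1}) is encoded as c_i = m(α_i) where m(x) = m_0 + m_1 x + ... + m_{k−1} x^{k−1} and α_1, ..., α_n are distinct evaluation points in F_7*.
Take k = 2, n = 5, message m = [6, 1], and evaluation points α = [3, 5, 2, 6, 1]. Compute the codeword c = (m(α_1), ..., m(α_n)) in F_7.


c = [2, 4, 1, 5, 0]

Message polynomial: m(x) = 6 + 1·x (mod 7).
For each evaluation point α_i, compute m(α_i) mod 7:
  α_1 = 3: Horner steps 1 → 2, so m(3) = 2.
  α_2 = 5: Horner steps 1 → 4, so m(5) = 4.
  α_3 = 2: Horner steps 1 → 1, so m(2) = 1.
  α_4 = 6: Horner steps 1 → 5, so m(6) = 5.
  α_5 = 1: Horner steps 1 → 0, so m(1) = 0.
Codeword c = [2, 4, 1, 5, 0] ∈ F_7^5.


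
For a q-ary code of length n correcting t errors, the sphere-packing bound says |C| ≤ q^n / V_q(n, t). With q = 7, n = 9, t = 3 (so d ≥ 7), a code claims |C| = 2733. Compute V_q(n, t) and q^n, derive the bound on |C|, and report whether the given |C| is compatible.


V_q(n, t) = 19495, q^n = 40353607, Hamming bound = 2069, |C| = 2733 > bound (violated).

Step 1: Compute V_q(n, t) = Σ_{j=0}^3 C(n, j) (q−1)^j.
  j = 0: C(9,0)·(6)^0 = 1·1 = 1.
  j = 1: C(9,1)·(6)^1 = 9·6 = 54.
  j = 2: C(9,2)·(6)^2 = 36·36 = 1296.
  j = 3: C(9,3)·(6)^3 = 84·216 = 18144.
  V_q(n, t) = 1 + 54 + 1296 + 18144 = 19495.
Step 2: q^n = 7^9 = 40353607.
Step 3: Hamming bound ⌊q^n / V_q(n,t)⌋ = ⌊40353607/19495⌋ = 2069.
Step 4: Compare |C| = 2733 to 2069: violated.
The claimed |C| lies above the Hamming bound, so no 7-ary code of length 9 with d ≥ 7 can have 2733 codewords.


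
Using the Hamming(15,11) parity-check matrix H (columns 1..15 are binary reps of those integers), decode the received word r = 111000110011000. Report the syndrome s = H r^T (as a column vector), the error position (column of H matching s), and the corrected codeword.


s = (1, 0, 0, 0)^T, error position = 8, corrected codeword c = 111000100011000

Compute s = H r^T mod 2 one row at a time:
  s_1 = 1 + 0 + 0 + 1 + 1 + 0 + 0 + 0 = 3 ≡ 1 (mod 2).
  s_2 = 0 + 0 + 0 + 1 + 1 + 0 + 0 + 0 = 2 ≡ 0 (mod 2).
  s_3 = 1 + 1 + 0 + 1 + 0 + 1 + 0 + 0 = 4 ≡ 0 (mod 2).
  s_4 = 1 + 1 + 0 + 1 + 0 + 1 + 0 + 0 = 4 ≡ 0 (mod 2).
s = (1, 0, 0, 0)^T — this equals column 8 of H (binary 1000), so error is at position 8.
Correct: flip bit 8 of r = 111000110011000 to get c = 111000100011000.


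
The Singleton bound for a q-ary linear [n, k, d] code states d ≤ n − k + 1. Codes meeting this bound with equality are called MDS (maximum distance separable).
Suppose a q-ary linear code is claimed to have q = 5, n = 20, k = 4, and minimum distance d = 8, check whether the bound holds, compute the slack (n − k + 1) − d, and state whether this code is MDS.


Singleton RHS = n − k + 1 = 17, slack = 9, bound satisfied, not MDS.

Singleton bound: d ≤ n − k + 1.
Here n = 20, k = 4, so n − k + 1 = 17.
Given d = 8, check d ≤ 17: YES.
Slack = (n − k + 1) − d = 9.
The code is NOT MDS (slack = 9 > 0).
Description: the claimed parameters are [20, 4, 8]_5; such a code would be non-MDS.


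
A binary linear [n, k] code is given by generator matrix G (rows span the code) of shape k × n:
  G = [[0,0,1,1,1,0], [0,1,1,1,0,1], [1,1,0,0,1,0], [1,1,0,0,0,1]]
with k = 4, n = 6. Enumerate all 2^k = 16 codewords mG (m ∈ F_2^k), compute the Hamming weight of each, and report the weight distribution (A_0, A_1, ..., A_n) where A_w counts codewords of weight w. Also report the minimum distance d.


Weight distribution: A_0 = 1, A_1 = 1, A_2 = 3, A_3 = 6, A_4 = 3, A_5 = 1, A_6 = 1. Minimum distance d = 1.

Enumerate all 2^4 = 16 messages m ∈ F_2^4.
For each, compute codeword c = mG in F_2^6, then tally its weight.
  m = 0000 → c = 000000, weight = 0.
  m = 1000 → c = 001110, weight = 3.
  m = 0100 → c = 011101, weight = 4.
  m = 1100 → c = 010011, weight = 3.
  m = 0010 → c = 110010, weight = 3.
  m = 1010 → c = 111100, weight = 4.
  m = 0110 → c = 101111, weight = 5.
  m = 1110 → c = 100001, weight = 2.
  m = 0001 → c = 110001, weight = 3.
  m = 1001 → c = 111111, weight = 6.
  m = 0101 → c = 101100, weight = 3.
  m = 1101 → c = 100010, weight = 2.
  m = 0011 → c = 000011, weight = 2.
  m = 1011 → c = 001101, weight = 3.
  m = 0111 → c = 011110, weight = 4.
  m = 1111 → c = 010000, weight = 1.
Tally weights:
  weight 0: 1 codewords.
  weight 1: 1 codewords.
  weight 2: 3 codewords.
  weight 3: 6 codewords.
  weight 4: 3 codewords.
  weight 5: 1 codewords.
  weight 6: 1 codewords.
Minimum distance d = smallest w > 0 with A_w > 0 = 1.
Sanity: Σ A_w = 16 = 2^4 = 16 ✓.


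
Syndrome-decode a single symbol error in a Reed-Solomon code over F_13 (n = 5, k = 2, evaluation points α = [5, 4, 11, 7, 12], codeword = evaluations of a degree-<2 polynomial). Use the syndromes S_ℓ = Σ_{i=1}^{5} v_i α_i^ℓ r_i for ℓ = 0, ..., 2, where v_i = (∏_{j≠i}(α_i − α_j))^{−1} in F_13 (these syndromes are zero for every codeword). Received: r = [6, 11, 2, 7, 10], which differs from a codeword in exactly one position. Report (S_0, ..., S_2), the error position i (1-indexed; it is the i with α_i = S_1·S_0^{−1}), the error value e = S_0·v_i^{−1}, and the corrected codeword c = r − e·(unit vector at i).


S = (8, 4, 2), error at position 4, error magnitude e = 11, c = [6, 11, 2, 9, 10].

Step 1: column multipliers v_i = (∏_{j≠i}(α_i − α_j))^{−1} mod 13.
  i = 1 (α = 5): (5−4)(5−11)(5−7)(5−12) = 1·(−6)·(−2)·(−7) = −84 ≡ 7, so v_1 = 7^{−1} = 2 (mod 13).
  i = 2 (α = 4): (4−5)(4−11)(4−7)(4−12) = (−1)·(−7)·(−3)·(−8) = 168 ≡ 12, so v_2 = 12^{−1} = 12 (mod 13).
  i = 3 (α = 11): (11−5)(11−4)(11−7)(11−12) = 6·7·4·(−1) = −168 ≡ 1, so v_3 = 1^{−1} = 1 (mod 13).
  i = 4 (α = 7): (7−5)(7−4)(7−11)(7−12) = 2·3·(−4)·(−5) = 120 ≡ 3, so v_4 = 3^{−1} = 9 (mod 13).
  i = 5 (α = 12): (12−5)(12−4)(12−11)(12−7) = 7·8·1·5 = 280 ≡ 7, so v_5 = 7^{−1} = 2 (mod 13).
  v = [2, 12, 1, 9, 2].
Step 2: syndromes of r = [6, 11, 2, 7, 10] (all sums mod 13).
  S_0 = Σ v_i r_i = 2·6 + 12·11 + 1·2 + 9·7 + 2·10 = 229 ≡ 8.
  S_1 = Σ v_i α_i r_i = 2·5·6 + 12·4·11 + 1·11·2 + 9·7·7 + 2·12·10 = 1291 ≡ 4.
  α_i^2 mod 13 = [12, 3, 4, 10, 1].
  S_2 = Σ v_i α_i^2 r_i = 2·12·6 + 12·3·11 + 1·4·2 + 9·10·7 + 2·1·10 = 1198 ≡ 2.
  S = (8, 4, 2) ≠ 0, so r is not a codeword (an error is present).
Step 3: locate the error. For a single error e at position i, S_ℓ = v_i·e·α_i^ℓ, so α_err = S_1/S_0.
  S_0^{−1} = 8^{−1} = 5 (mod 13), so α_err = 4·5 = 20 ≡ 7 = α_4. Error position i = 4.
  Consistency check: S_2/S_1 = 2·10 = 20 ≡ 7 = α_err ✓ (single-error assumption holds).
Step 4: error magnitude e = S_0/v_4 = S_0·∏_{j≠4}(α_4 − α_j) = 8·3 = 24 ≡ 11 (mod 13).
Step 5: correct position 4: c_4 = r_4 − e = 7 − 11 ≡ 9 (mod 13). Hence c = [6, 11, 2, 9, 10].
  Check: interpolating c through the α_i gives m(x) = 5 + 8·x (degree < 2) with m(α_i) = c_i for every i, so c is indeed a codeword.


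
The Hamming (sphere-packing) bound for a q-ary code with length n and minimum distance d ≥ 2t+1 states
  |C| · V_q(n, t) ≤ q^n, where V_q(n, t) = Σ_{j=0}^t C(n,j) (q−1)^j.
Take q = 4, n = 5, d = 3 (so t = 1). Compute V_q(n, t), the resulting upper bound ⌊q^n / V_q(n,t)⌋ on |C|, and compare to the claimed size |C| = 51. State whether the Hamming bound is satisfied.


V_q(n, t) = 16, q^n = 1024, Hamming bound = 64, |C| = 51 ≤ bound (satisfied).

Step 1: Compute V_q(n, t) = Σ_{j=0}^1 C(n, j) (q−1)^j.
  j = 0: C(5,0)·(3)^0 = 1·1 = 1.
  j = 1: C(5,1)·(3)^1 = 5·3 = 15.
  V_q(n, t) = 1 + 15 = 16.
Step 2: q^n = 4^5 = 1024.
Step 3: Hamming bound ⌊q^n / V_q(n,t)⌋ = ⌊1024/16⌋ = 64.
Step 4: Compare |C| = 51 to 64: satisfied.
The claimed |C| lies below the Hamming bound.


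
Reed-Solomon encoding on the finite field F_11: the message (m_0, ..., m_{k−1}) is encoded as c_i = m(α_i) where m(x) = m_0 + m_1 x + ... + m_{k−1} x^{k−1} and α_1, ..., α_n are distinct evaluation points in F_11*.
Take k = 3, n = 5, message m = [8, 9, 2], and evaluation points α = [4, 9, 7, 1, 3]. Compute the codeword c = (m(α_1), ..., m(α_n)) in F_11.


c = [10, 9, 4, 8, 9]

Message polynomial: m(x) = 8 + 9·x + 2·x^2 (mod 11).
For each evaluation point α_i, compute m(α_i) mod 11:
  α_1 = 4: Horner steps 2 → 6 → 10, so m(4) = 10.
  α_2 = 9: Horner steps 2 → 5 → 9, so m(9) = 9.
  α_3 = 7: Horner steps 2 → 1 → 4, so m(7) = 4.
  α_4 = 1: Horner steps 2 → 0 → 8, so m(1) = 8.
  α_5 = 3: Horner steps 2 → 4 → 9, so m(3) = 9.
Codeword c = [10, 9, 4, 8, 9] ∈ F_11^5.


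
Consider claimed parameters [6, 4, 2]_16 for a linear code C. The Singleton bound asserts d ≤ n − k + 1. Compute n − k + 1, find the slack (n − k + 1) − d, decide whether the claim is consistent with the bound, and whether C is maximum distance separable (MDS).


Singleton RHS = n − k + 1 = 3, slack = 1, bound satisfied, not MDS.

Singleton bound: d ≤ n − k + 1.
Here n = 6, k = 4, so n − k + 1 = 3.
Given d = 2, check d ≤ 3: YES.
Slack = (n − k + 1) − d = 1.
The code is NOT MDS (slack = 1 > 0).
Description: the claimed parameters are [6, 4, 2]_16; such a code would be non-MDS.


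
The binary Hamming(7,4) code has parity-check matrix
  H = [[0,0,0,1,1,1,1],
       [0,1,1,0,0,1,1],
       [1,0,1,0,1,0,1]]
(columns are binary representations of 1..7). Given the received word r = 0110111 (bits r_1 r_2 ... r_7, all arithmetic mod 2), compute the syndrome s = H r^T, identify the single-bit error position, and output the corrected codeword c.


s = (1, 0, 1)^T, error position = 5, corrected codeword c = 0110011

Compute s = H r^T mod 2 one row at a time:
  s_1 = 0 + 1 + 1 + 1 = 3 ≡ 1 (mod 2).
  s_2 = 1 + 1 + 1 + 1 = 4 ≡ 0 (mod 2).
  s_3 = 0 + 1 + 1 + 1 = 3 ≡ 1 (mod 2).
s = (1, 0, 1)^T — this equals column 5 of H (binary 101), so error is at position 5.
Correct: flip bit 5 of r = 0110111 to get c = 0110011.


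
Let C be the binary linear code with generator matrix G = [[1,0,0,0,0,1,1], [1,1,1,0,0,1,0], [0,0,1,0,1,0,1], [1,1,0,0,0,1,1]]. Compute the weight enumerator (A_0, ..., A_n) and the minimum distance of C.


Weight distribution: A_0 = 1, A_1 = 2, A_2 = 2, A_3 = 4, A_4 = 5, A_5 = 2. Minimum distance d = 1.

Enumerate all 2^4 = 16 messages m ∈ F_2^4.
For each, compute codeword c = mG in F_2^7, then tally its weight.
  m = 0000 → c = 0000000, weight = 0.
  m = 1000 → c = 1000011, weight = 3.
  m = 0100 → c = 1110010, weight = 4.
  m = 1100 → c = 0110001, weight = 3.
  m = 0010 → c = 0010101, weight = 3.
  m = 1010 → c = 1010110, weight = 4.
  m = 0110 → c = 1100111, weight = 5.
  m = 1110 → c = 0100100, weight = 2.
  m = 0001 → c = 1100011, weight = 4.
  m = 1001 → c = 0100000, weight = 1.
  m = 0101 → c = 0010001, weight = 2.
  m = 1101 → c = 1010010, weight = 3.
  m = 0011 → c = 1110110, weight = 5.
  m = 1011 → c = 0110101, weight = 4.
  m = 0111 → c = 0000100, weight = 1.
  m = 1111 → c = 1000111, weight = 4.
Tally weights:
  weight 0: 1 codewords.
  weight 1: 2 codewords.
  weight 2: 2 codewords.
  weight 3: 4 codewords.
  weight 4: 5 codewords.
  weight 5: 2 codewords.
Minimum distance d = smallest w > 0 with A_w > 0 = 1.
Sanity: Σ A_w = 16 = 2^4 = 16 ✓.


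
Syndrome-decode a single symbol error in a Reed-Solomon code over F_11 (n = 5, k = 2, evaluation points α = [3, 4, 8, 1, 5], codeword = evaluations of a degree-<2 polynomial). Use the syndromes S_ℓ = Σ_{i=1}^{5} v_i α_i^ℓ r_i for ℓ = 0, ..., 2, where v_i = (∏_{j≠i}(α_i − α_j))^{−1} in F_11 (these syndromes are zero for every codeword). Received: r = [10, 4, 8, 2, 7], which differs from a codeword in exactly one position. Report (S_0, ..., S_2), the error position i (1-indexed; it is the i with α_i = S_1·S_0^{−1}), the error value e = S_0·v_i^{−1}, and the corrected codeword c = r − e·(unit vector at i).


S = (1, 4, 5), error at position 2, error magnitude e = 1, c = [10, 3, 8, 2, 7].

Step 1: column multipliers v_i = (∏_{j≠i}(α_i − α_j))^{−1} mod 11.
  i = 1 (α = 3): (3−4)(3−8)(3−1)(3−5) = (−1)·(−5)·2·(−2) = −20 ≡ 2, so v_1 = 2^{−1} = 6 (mod 11).
  i = 2 (α = 4): (4−3)(4−8)(4−1)(4−5) = 1·(−4)·3·(−1) = 12 ≡ 1, so v_2 = 1^{−1} = 1 (mod 11).
  i = 3 (α = 8): (8−3)(8−4)(8−1)(8−5) = 5·4·7·3 = 420 ≡ 2, so v_3 = 2^{−1} = 6 (mod 11).
  i = 4 (α = 1): (1−3)(1−4)(1−8)(1−5) = (−2)·(−3)·(−7)·(−4) = 168 ≡ 3, so v_4 = 3^{−1} = 4 (mod 11).
  i = 5 (α = 5): (5−3)(5−4)(5−8)(5−1) = 2·1·(−3)·4 = −24 ≡ 9, so v_5 = 9^{−1} = 5 (mod 11).
  v = [6, 1, 6, 4, 5].
Step 2: syndromes of r = [10, 4, 8, 2, 7] (all sums mod 11).
  S_0 = Σ v_i r_i = 6·10 + 1·4 + 6·8 + 4·2 + 5·7 = 155 ≡ 1.
  S_1 = Σ v_i α_i r_i = 6·3·10 + 1·4·4 + 6·8·8 + 4·1·2 + 5·5·7 = 763 ≡ 4.
  α_i^2 mod 11 = [9, 5, 9, 1, 3].
  S_2 = Σ v_i α_i^2 r_i = 6·9·10 + 1·5·4 + 6·9·8 + 4·1·2 + 5·3·7 = 1105 ≡ 5.
  S = (1, 4, 5) ≠ 0, so r is not a codeword (an error is present).
Step 3: locate the error. For a single error e at position i, S_ℓ = v_i·e·α_i^ℓ, so α_err = S_1/S_0.
  S_0^{−1} = 1^{−1} = 1 (mod 11), so α_err = 4·1 = 4 ≡ 4 = α_2. Error position i = 2.
  Consistency check: S_2/S_1 = 5·3 = 15 ≡ 4 = α_err ✓ (single-error assumption holds).
Step 4: error magnitude e = S_0/v_2 = S_0·∏_{j≠2}(α_2 − α_j) = 1·1 = 1 ≡ 1 (mod 11).
Step 5: correct position 2: c_2 = r_2 − e = 4 − 1 ≡ 3 (mod 11). Hence c = [10, 3, 8, 2, 7].
  Check: interpolating c through the α_i gives m(x) = 9 + 4·x (degree < 2) with m(α_i) = c_i for every i, so c is indeed a codeword.


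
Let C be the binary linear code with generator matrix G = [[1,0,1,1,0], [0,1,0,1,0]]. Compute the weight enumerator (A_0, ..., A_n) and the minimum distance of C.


Weight distribution: A_0 = 1, A_2 = 1, A_3 = 2. Minimum distance d = 2.

Enumerate all 2^2 = 4 messages m ∈ F_2^2.
For each, compute codeword c = mG in F_2^5, then tally its weight.
  m = 00 → c = 00000, weight = 0.
  m = 10 → c = 10110, weight = 3.
  m = 01 → c = 01010, weight = 2.
  m = 11 → c = 11100, weight = 3.
Tally weights:
  weight 0: 1 codewords.
  weight 2: 1 codewords.
  weight 3: 2 codewords.
Minimum distance d = smallest w > 0 with A_w > 0 = 2.
Sanity: Σ A_w = 4 = 2^2 = 4 ✓.


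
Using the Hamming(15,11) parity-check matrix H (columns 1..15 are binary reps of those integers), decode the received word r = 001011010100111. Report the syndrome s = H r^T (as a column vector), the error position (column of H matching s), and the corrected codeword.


s = (1, 1, 1, 0)^T, error position = 14, corrected codeword c = 001011010100101

Compute s = H r^T mod 2 one row at a time:
  s_1 = 1 + 0 + 1 + 0 + 0 + 1 + 1 + 1 = 5 ≡ 1 (mod 2).
  s_2 = 0 + 1 + 1 + 0 + 0 + 1 + 1 + 1 = 5 ≡ 1 (mod 2).
  s_3 = 0 + 1 + 1 + 0 + 1 + 0 + 1 + 1 = 5 ≡ 1 (mod 2).
  s_4 = 0 + 1 + 1 + 0 + 0 + 0 + 1 + 1 = 4 ≡ 0 (mod 2).
s = (1, 1, 1, 0)^T — this equals column 14 of H (binary 1110), so error is at position 14.
Correct: flip bit 14 of r = 001011010100111 to get c = 001011010100101.


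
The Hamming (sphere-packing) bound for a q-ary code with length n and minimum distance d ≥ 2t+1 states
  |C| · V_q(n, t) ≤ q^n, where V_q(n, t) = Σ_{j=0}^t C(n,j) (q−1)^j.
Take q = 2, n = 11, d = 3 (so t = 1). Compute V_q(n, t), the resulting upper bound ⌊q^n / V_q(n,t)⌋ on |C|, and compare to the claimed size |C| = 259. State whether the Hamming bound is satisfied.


V_q(n, t) = 12, q^n = 2048, Hamming bound = 170, |C| = 259 > bound (violated).

Step 1: Compute V_q(n, t) = Σ_{j=0}^1 C(n, j) (q−1)^j.
  j = 0: C(11,0)·(1)^0 = 1·1 = 1.
  j = 1: C(11,1)·(1)^1 = 11·1 = 11.
  V_q(n, t) = 1 + 11 = 12.
Step 2: q^n = 2^11 = 2048.
Step 3: Hamming bound ⌊q^n / V_q(n,t)⌋ = ⌊2048/12⌋ = 170.
Step 4: Compare |C| = 259 to 170: violated.
The claimed |C| lies above the Hamming bound, so no 2-ary code of length 11 with d ≥ 3 can have 259 codewords.
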